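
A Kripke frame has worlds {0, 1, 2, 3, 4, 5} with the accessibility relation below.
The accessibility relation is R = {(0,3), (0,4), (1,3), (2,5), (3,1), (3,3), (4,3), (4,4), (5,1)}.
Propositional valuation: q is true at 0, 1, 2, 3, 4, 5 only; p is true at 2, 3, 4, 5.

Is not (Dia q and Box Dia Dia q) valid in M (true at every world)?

Let φ = not (Dia q and Box Dia Dia q). Evaluate φ at each world:
  0 (successors {3, 4}): φ is false.
  1 (successors {3}): φ is false.
  2 (successors {5}): φ is false.
  3 (successors {1, 3}): φ is false.
  4 (successors {3, 4}): φ is false.
  5 (successors {1}): φ is false.
Detail at 0 (counterexample):
  At 0: Dia q and Box Dia Dia q is true, so not (Dia q and Box Dia Dia q) is false.
    At 0: Dia q is true, Box Dia Dia q is true, so Dia q and Box Dia Dia q is true.
      At 0: Dia q requires q at some successor in {3, 4}.
        q holds at 3, so Dia q is true at 0.
      At 0: Box Dia Dia q requires Dia Dia q at every successor {3, 4}.
        At 3: Dia Dia q is true.
        At 4: Dia Dia q is true.
      So Box Dia Dia q is true at 0.

No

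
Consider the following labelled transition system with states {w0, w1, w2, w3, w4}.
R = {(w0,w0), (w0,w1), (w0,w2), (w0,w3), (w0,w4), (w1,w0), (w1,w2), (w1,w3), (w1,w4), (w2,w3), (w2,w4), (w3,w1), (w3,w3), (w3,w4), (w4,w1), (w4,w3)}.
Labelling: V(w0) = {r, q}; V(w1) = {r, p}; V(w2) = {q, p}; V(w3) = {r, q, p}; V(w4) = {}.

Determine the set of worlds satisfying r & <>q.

w0, w1, w3

Let φ = r & <>q. Evaluate φ at each world:
  w0 (successors {w0, w1, w2, w3, w4}): φ is true.
  w1 (successors {w0, w2, w3, w4}): φ is true.
  w2 (successors {w3, w4}): φ is false.
  w3 (successors {w1, w3, w4}): φ is true.
  w4 (successors {w1, w3}): φ is false.
For instance, at w3:
  At w3: r is true, <>q is true, so r & <>q is true.
    At w3: <>q requires q at some successor in {w1, w3, w4}.
      q holds at w3, so <>q is true at w3.
Satisfying worlds: {w0, w1, w3}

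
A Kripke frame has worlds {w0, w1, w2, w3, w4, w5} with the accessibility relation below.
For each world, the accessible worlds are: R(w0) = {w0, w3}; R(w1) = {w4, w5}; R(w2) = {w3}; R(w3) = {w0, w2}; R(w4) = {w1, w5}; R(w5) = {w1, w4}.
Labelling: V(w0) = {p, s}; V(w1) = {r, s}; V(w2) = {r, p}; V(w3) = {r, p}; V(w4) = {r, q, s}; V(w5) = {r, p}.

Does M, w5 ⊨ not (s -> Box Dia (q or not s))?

At w5: s -> Box Dia (q or not s) is true, so not (s -> Box Dia (q or not s)) is false.
  At w5: s is false, Box Dia (q or not s) is true, so s -> Box Dia (q or not s) is true.
    At w5: Box Dia (q or not s) requires Dia (q or not s) at every successor {w1, w4}.
      At w1: Dia (q or not s) is true.
      At w4: Dia (q or not s) is true.
    So Box Dia (q or not s) is true at w5.

No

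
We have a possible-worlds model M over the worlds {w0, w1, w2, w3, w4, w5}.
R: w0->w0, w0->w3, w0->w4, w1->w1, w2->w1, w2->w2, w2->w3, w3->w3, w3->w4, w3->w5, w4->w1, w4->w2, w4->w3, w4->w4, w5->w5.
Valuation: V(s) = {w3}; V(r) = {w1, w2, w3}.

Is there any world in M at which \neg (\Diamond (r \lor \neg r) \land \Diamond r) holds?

Yes

Let φ = \neg (\Diamond (r \lor \neg r) \land \Diamond r). Evaluate φ at each world:
  w0 (successors {w0, w3, w4}): φ is false.
  w1 (successors {w1}): φ is false.
  w2 (successors {w1, w2, w3}): φ is false.
  w3 (successors {w3, w4, w5}): φ is false.
  w4 (successors {w1, w2, w3, w4}): φ is false.
  w5 (successors {w5}): φ is true.
Detail at w5 (witness):
  At w5: \Diamond (r \lor \neg r) \land \Diamond r is false, so \neg (\Diamond (r \lor \neg r) \land \Diamond r) is true.
    At w5: \Diamond (r \lor \neg r) is true, \Diamond r is false, so \Diamond (r \lor \neg r) \land \Diamond r is false.
      At w5: \Diamond (r \lor \neg r) requires r \lor \neg r at some successor in {w5}.
        r \lor \neg r holds at w5, so \Diamond (r \lor \neg r) is true at w5.
      At w5: \Diamond r requires r at some successor in {w5}.
        At w5: r is false.
      So \Diamond r is false at w5.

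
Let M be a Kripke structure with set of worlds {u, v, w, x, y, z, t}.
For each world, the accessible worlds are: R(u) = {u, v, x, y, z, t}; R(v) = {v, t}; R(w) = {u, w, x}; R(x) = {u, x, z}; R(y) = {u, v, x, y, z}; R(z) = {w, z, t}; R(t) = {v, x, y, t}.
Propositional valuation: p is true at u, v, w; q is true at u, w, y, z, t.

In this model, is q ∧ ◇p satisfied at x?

No

At x: q is false, ◇p is true, so q ∧ ◇p is false.
  At x: ◇p requires p at some successor in {u, x, z}.
    p holds at u, so ◇p is true at x.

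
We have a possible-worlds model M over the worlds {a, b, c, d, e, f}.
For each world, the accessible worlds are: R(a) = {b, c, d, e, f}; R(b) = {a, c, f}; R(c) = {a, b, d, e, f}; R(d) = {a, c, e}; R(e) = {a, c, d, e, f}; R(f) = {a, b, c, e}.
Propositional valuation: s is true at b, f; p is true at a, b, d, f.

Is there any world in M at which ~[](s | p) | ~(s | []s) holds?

Let φ = ~[](s | p) | ~(s | []s). Evaluate φ at each world:
  a (successors {b, c, d, e, f}): φ is true.
  b (successors {a, c, f}): φ is true.
  c (successors {a, b, d, e, f}): φ is true.
  d (successors {a, c, e}): φ is true.
  e (successors {a, c, d, e, f}): φ is true.
  f (successors {a, b, c, e}): φ is true.
Detail at a (witness):
  At a: ~[](s | p) is true, ~(s | []s) is true, so ~[](s | p) | ~(s | []s) is true.
    At a: [](s | p) is false, so ~[](s | p) is true.
      At a: [](s | p) requires s | p at every successor {b, c, d, e, f}.
        s | p fails at c, so [](s | p) is false at a.
    At a: s | []s is false, so ~(s | []s) is true.
      At a: s is false, []s is false, so s | []s is false.

Yes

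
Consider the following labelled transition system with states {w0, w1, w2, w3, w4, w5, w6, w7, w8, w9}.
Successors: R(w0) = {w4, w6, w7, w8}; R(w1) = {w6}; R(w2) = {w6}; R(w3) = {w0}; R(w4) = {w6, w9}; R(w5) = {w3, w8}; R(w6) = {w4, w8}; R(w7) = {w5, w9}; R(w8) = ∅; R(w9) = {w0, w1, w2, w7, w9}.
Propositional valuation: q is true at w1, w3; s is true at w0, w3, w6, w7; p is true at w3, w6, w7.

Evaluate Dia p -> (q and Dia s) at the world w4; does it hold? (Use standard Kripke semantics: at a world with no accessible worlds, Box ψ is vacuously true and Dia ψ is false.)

No

Recall that Dia ψ holds at a world iff ψ holds at some accessible world.
At w4: Dia p is true, q and Dia s is false, so Dia p -> (q and Dia s) is false.
  At w4: Dia p requires p at some successor in {w6, w9}.
    p holds at w6, so Dia p is true at w4.
  At w4: q is false, Dia s is true, so q and Dia s is false.
    At w4: Dia s requires s at some successor in {w6, w9}.
      s holds at w6, so Dia s is true at w4.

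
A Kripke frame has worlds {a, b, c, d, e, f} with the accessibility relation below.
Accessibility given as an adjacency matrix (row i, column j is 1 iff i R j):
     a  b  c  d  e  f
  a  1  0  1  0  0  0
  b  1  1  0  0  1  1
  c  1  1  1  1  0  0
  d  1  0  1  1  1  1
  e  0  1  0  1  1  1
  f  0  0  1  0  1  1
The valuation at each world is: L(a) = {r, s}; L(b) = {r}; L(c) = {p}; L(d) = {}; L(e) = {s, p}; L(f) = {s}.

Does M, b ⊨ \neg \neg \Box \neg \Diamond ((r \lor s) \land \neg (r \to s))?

At b: \neg \Box \neg \Diamond ((r \lor s) \land \neg (r \to s)) is true, so \neg \neg \Box \neg \Diamond ((r \lor s) \land \neg (r \to s)) is false.
  At b: \Box \neg \Diamond ((r \lor s) \land \neg (r \to s)) is false, so \neg \Box \neg \Diamond ((r \lor s) \land \neg (r \to s)) is true.
    At b: \Box \neg \Diamond ((r \lor s) \land \neg (r \to s)) requires \neg \Diamond ((r \lor s) \land \neg (r \to s)) at every successor {a, b, e, f}.
      \neg \Diamond ((r \lor s) \land \neg (r \to s)) fails at b, so \Box \neg \Diamond ((r \lor s) \land \neg (r \to s)) is false at b.

No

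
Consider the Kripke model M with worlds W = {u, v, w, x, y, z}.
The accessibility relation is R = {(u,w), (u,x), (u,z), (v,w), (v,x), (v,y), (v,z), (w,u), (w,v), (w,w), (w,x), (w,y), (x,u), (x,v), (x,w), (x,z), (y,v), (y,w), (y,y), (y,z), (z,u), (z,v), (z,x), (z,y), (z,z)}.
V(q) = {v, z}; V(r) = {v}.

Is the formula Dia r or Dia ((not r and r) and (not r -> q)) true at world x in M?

Yes

Recall that Dia ψ holds at a world iff ψ holds at some accessible world.
At x: Dia r is true, Dia ((not r and r) and (not r -> q)) is false, so Dia r or Dia ((not r and r) and (not r -> q)) is true.
  At x: Dia r requires r at some successor in {u, v, w, z}.
    r holds at v, so Dia r is true at x.
  At x: Dia ((not r and r) and (not r -> q)) requires (not r and r) and (not r -> q) at some successor in {u, v, w, z}.
    At u: (not r and r) and (not r -> q) is false.
    At v: (not r and r) and (not r -> q) is false.
    At w: (not r and r) and (not r -> q) is false.
    At z: (not r and r) and (not r -> q) is false.
  So Dia ((not r and r) and (not r -> q)) is false at x.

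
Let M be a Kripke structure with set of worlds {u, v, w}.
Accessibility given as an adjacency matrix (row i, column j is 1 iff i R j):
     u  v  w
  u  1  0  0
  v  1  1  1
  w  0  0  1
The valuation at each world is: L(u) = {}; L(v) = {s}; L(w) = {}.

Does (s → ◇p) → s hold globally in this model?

No

Recall that ◇ψ holds at a world iff ψ holds at some accessible world.
Let φ = (s → ◇p) → s. Evaluate φ at each world:
  u (successors {u}): φ is false.
  v (successors {u, v, w}): φ is true.
  w (successors {w}): φ is false.
Detail at u (counterexample):
  At u: s → ◇p is true, s is false, so (s → ◇p) → s is false.
    At u: s is false, ◇p is false, so s → ◇p is true.
      At u: ◇p requires p at some successor in {u}.
        At u: p is false.
      So ◇p is false at u.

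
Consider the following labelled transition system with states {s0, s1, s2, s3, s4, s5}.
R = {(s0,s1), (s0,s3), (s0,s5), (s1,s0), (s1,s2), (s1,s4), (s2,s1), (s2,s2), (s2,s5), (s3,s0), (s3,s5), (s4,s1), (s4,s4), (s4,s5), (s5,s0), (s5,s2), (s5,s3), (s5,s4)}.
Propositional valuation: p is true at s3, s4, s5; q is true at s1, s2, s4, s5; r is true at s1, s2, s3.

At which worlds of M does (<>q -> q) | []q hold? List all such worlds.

Recall that []ψ holds at a world iff ψ holds at every accessible world, and <>ψ holds iff ψ holds at some accessible world.
Let φ = (<>q -> q) | []q. Evaluate φ at each world:
  s0 (successors {s1, s3, s5}): φ is false.
  s1 (successors {s0, s2, s4}): φ is true.
  s2 (successors {s1, s2, s5}): φ is true.
  s3 (successors {s0, s5}): φ is false.
  s4 (successors {s1, s4, s5}): φ is true.
  s5 (successors {s0, s2, s3, s4}): φ is true.
For instance, at s4:
  At s4: <>q -> q is true, []q is true, so (<>q -> q) | []q is true.
    At s4: <>q is true, q is true, so <>q -> q is true.
      At s4: <>q requires q at some successor in {s1, s4, s5}.
        q holds at s1, so <>q is true at s4.
    At s4: []q requires q at every successor {s1, s4, s5}.
      At s1: q is true.
      At s4: q is true.
      At s5: q is true.
    So []q is true at s4.
Satisfying worlds: {s1, s2, s4, s5}

s1, s2, s4, s5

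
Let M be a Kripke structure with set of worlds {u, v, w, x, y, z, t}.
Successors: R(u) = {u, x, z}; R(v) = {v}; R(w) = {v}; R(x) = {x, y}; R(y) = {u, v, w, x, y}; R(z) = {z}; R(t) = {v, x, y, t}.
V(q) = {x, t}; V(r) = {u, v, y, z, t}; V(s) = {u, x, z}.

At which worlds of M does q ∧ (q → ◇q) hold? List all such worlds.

x, t

Let φ = q ∧ (q → ◇q). Evaluate φ at each world:
  u (successors {u, x, z}): φ is false.
  v (successors {v}): φ is false.
  w (successors {v}): φ is false.
  x (successors {x, y}): φ is true.
  y (successors {u, v, w, x, y}): φ is false.
  z (successors {z}): φ is false.
  t (successors {v, x, y, t}): φ is true.
For instance, at y:
  At y: q is false, q → ◇q is true, so q ∧ (q → ◇q) is false.
    At y: q is false, ◇q is true, so q → ◇q is true.
      At y: ◇q requires q at some successor in {u, v, w, x, y}.
        q holds at x, so ◇q is true at y.
Satisfying worlds: {x, t}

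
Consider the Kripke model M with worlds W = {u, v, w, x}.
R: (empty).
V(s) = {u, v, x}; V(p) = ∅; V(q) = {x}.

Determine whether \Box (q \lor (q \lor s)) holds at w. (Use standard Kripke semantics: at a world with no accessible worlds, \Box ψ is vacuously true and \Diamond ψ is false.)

Yes

At w: no accessible worlds, so \Box (q \lor (q \lor s)) holds vacuously.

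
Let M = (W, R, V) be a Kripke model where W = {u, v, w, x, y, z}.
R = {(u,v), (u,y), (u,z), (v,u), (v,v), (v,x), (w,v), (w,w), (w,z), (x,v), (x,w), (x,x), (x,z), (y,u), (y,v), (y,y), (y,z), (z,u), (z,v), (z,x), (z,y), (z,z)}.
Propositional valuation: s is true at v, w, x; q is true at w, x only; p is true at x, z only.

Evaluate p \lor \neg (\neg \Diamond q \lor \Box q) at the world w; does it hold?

Yes

At w: p is false, \neg (\neg \Diamond q \lor \Box q) is true, so p \lor \neg (\neg \Diamond q \lor \Box q) is true.
  At w: \neg \Diamond q \lor \Box q is false, so \neg (\neg \Diamond q \lor \Box q) is true.
    At w: \neg \Diamond q is false, \Box q is false, so \neg \Diamond q \lor \Box q is false.
      At w: \Diamond q is true, so \neg \Diamond q is false.
      At w: \Box q requires q at every successor {v, w, z}.
        q fails at v, so \Box q is false at w.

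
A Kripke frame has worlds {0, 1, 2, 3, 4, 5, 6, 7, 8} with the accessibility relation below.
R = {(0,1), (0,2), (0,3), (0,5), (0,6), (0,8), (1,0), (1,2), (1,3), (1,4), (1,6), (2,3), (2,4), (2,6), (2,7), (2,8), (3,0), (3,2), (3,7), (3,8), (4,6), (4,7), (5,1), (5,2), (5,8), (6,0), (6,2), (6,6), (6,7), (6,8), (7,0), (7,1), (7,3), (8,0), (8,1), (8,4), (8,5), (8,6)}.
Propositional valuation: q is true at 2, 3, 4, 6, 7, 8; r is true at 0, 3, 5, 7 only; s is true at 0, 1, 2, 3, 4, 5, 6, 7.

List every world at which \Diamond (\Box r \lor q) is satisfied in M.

Let φ = \Diamond (\Box r \lor q). Evaluate φ at each world:
  0 (successors {1, 2, 3, 5, 6, 8}): φ is true.
  1 (successors {0, 2, 3, 4, 6}): φ is true.
  2 (successors {3, 4, 6, 7, 8}): φ is true.
  3 (successors {0, 2, 7, 8}): φ is true.
  4 (successors {6, 7}): φ is true.
  5 (successors {1, 2, 8}): φ is true.
  6 (successors {0, 2, 6, 7, 8}): φ is true.
  7 (successors {0, 1, 3}): φ is true.
  8 (successors {0, 1, 4, 5, 6}): φ is true.
For instance, at 6:
  At 6: \Diamond (\Box r \lor q) requires \Box r \lor q at some successor in {0, 2, 6, 7, 8}.
    \Box r \lor q holds at 2, so \Diamond (\Box r \lor q) is true at 6.
      At 2: \Box r is false, q is true, so \Box r \lor q is true.
Satisfying worlds: {0, 1, 2, 3, 4, 5, 6, 7, 8}

0, 1, 2, 3, 4, 5, 6, 7, 8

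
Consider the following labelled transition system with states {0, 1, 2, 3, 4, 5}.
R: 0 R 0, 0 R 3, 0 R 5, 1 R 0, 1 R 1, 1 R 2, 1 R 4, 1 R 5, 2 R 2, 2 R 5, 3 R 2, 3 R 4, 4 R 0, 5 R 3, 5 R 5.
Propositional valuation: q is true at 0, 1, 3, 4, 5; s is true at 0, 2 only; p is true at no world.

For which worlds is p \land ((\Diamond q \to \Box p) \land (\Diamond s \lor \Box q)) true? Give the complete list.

none

Let φ = p \land ((\Diamond q \to \Box p) \land (\Diamond s \lor \Box q)). Evaluate φ at each world:
  0 (successors {0, 3, 5}): φ is false.
  1 (successors {0, 1, 2, 4, 5}): φ is false.
  2 (successors {2, 5}): φ is false.
  3 (successors {2, 4}): φ is false.
  4 (successors {0}): φ is false.
  5 (successors {3, 5}): φ is false.
For instance, at 2:
  At 2: p is false, (\Diamond q \to \Box p) \land (\Diamond s \lor \Box q) is false, so p \land ((\Diamond q \to \Box p) \land (\Diamond s \lor \Box q)) is false.
    At 2: \Diamond q \to \Box p is false, \Diamond s \lor \Box q is true, so (\Diamond q \to \Box p) \land (\Diamond s \lor \Box q) is false.
      At 2: \Diamond q is true, \Box p is false, so \Diamond q \to \Box p is false.
      At 2: \Diamond s is true, \Box q is false, so \Diamond s \lor \Box q is true.
Satisfying worlds: none.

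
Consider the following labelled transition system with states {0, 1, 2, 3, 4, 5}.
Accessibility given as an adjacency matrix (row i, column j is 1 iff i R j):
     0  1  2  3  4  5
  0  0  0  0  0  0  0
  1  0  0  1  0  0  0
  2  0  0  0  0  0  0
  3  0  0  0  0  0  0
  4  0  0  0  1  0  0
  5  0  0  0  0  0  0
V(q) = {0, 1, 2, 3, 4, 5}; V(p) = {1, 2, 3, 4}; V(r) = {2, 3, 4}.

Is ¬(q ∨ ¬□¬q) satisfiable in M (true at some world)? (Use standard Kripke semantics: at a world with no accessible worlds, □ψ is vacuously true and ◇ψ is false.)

Let φ = ¬(q ∨ ¬□¬q). Evaluate φ at each world:
  0 (successors ∅): φ is false.
  1 (successors {2}): φ is false.
  2 (successors ∅): φ is false.
  3 (successors ∅): φ is false.
  4 (successors {3}): φ is false.
  5 (successors ∅): φ is false.
For instance, at 1:
  At 1: q ∨ ¬□¬q is true, so ¬(q ∨ ¬□¬q) is false.
    At 1: q is true, ¬□¬q is true, so q ∨ ¬□¬q is true.
      At 1: □¬q is false, so ¬□¬q is true.

No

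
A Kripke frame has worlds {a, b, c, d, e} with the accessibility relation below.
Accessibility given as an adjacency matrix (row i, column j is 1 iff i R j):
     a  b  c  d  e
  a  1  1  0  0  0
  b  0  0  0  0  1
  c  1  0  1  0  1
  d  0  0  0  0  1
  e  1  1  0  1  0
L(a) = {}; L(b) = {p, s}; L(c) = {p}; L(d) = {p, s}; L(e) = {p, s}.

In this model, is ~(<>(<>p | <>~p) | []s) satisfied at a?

At a: <>(<>p | <>~p) | []s is true, so ~(<>(<>p | <>~p) | []s) is false.
  At a: <>(<>p | <>~p) is true, []s is false, so <>(<>p | <>~p) | []s is true.
    At a: <>(<>p | <>~p) requires <>p | <>~p at some successor in {a, b}.
      <>p | <>~p holds at a, so <>(<>p | <>~p) is true at a.
    At a: []s requires s at every successor {a, b}.
      s fails at a, so []s is false at a.

No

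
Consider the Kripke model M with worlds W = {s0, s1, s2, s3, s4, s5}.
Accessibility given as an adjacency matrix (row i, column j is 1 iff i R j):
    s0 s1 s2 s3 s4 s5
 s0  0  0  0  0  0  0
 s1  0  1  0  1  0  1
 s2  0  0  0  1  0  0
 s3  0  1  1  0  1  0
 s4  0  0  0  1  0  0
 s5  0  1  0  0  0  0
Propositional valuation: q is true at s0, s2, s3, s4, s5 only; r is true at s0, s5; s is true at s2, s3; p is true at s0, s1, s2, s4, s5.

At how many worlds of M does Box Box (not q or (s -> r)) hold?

1

Let φ = Box Box (not q or (s -> r)). Evaluate φ at each world:
  s0 (successors ∅): φ is true.
  s1 (successors {s1, s3, s5}): φ is false.
  s2 (successors {s3}): φ is false.
  s3 (successors {s1, s2, s4}): φ is false.
  s4 (successors {s3}): φ is false.
  s5 (successors {s1}): φ is false.
For instance, at s5:
  At s5: Box Box (not q or (s -> r)) requires Box (not q or (s -> r)) at every successor {s1}.
    Box (not q or (s -> r)) fails at s1, so Box Box (not q or (s -> r)) is false at s5.
      At s1: Box (not q or (s -> r)) requires not q or (s -> r) at every successor {s1, s3, s5}.
        not q or (s -> r) fails at s3, so Box (not q or (s -> r)) is false at s1.
Satisfying worlds: {s0}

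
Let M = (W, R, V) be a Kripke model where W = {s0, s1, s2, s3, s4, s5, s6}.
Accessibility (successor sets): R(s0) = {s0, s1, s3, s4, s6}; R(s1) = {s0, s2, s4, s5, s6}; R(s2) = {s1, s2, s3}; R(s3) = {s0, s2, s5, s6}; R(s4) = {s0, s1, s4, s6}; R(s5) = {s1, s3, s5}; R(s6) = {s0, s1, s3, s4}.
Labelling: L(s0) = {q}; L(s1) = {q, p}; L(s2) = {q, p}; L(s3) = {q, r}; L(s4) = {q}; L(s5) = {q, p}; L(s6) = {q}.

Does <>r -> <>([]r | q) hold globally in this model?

Yes

Recall that []ψ holds at a world iff ψ holds at every accessible world, and <>ψ holds iff ψ holds at some accessible world.
Let φ = <>r -> <>([]r | q). Evaluate φ at each world:
  s0 (successors {s0, s1, s3, s4, s6}): φ is true.
  s1 (successors {s0, s2, s4, s5, s6}): φ is true.
  s2 (successors {s1, s2, s3}): φ is true.
  s3 (successors {s0, s2, s5, s6}): φ is true.
  s4 (successors {s0, s1, s4, s6}): φ is true.
  s5 (successors {s1, s3, s5}): φ is true.
  s6 (successors {s0, s1, s3, s4}): φ is true.
For instance, at s4:
  At s4: <>r is false, <>([]r | q) is true, so <>r -> <>([]r | q) is true.
    At s4: <>r requires r at some successor in {s0, s1, s4, s6}.
      At s0: r is false.
      At s1: r is false.
      At s4: r is false.
      At s6: r is false.
    So <>r is false at s4.
    At s4: <>([]r | q) requires []r | q at some successor in {s0, s1, s4, s6}.
      []r | q holds at s0, so <>([]r | q) is true at s4.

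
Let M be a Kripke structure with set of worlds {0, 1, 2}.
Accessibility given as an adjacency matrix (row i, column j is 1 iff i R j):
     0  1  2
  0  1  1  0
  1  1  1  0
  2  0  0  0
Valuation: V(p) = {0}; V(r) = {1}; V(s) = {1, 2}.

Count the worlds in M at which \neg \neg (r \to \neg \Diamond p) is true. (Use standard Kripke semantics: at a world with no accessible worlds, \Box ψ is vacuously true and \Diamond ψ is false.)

Let φ = \neg \neg (r \to \neg \Diamond p). Evaluate φ at each world:
  0 (successors {0, 1}): φ is true.
  1 (successors {0, 1}): φ is false.
  2 (successors ∅): φ is true.
For instance, at 0:
  At 0: \neg (r \to \neg \Diamond p) is false, so \neg \neg (r \to \neg \Diamond p) is true.
    At 0: r \to \neg \Diamond p is true, so \neg (r \to \neg \Diamond p) is false.
      At 0: r is false, \neg \Diamond p is false, so r \to \neg \Diamond p is true.
Satisfying worlds: {0, 2}

2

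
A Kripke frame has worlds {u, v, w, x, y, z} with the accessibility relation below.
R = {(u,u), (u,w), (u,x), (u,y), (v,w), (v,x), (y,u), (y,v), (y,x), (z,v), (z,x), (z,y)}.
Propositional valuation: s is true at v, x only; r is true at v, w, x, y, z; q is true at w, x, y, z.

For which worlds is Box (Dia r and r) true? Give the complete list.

w, x

Recall that Box ψ holds at a world iff ψ holds at every accessible world, and Dia ψ holds iff ψ holds at some accessible world.
Let φ = Box (Dia r and r). Evaluate φ at each world:
  u (successors {u, w, x, y}): φ is false.
  v (successors {w, x}): φ is false.
  w (successors ∅): φ is true.
  x (successors ∅): φ is true.
  y (successors {u, v, x}): φ is false.
  z (successors {v, x, y}): φ is false.
For instance, at y:
  At y: Box (Dia r and r) requires Dia r and r at every successor {u, v, x}.
    Dia r and r fails at u, so Box (Dia r and r) is false at y.
      At u: Dia r is true, r is false, so Dia r and r is false.
Satisfying worlds: {w, x}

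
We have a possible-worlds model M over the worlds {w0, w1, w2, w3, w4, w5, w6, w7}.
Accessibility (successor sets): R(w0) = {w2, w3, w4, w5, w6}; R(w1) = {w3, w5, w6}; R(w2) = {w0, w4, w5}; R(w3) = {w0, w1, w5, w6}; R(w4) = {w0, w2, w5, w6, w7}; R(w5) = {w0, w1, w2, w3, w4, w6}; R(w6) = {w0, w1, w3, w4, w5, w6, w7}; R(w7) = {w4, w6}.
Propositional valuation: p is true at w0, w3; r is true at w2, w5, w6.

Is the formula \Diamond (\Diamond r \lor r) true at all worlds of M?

Yes

Let φ = \Diamond (\Diamond r \lor r). Evaluate φ at each world:
  w0 (successors {w2, w3, w4, w5, w6}): φ is true.
  w1 (successors {w3, w5, w6}): φ is true.
  w2 (successors {w0, w4, w5}): φ is true.
  w3 (successors {w0, w1, w5, w6}): φ is true.
  w4 (successors {w0, w2, w5, w6, w7}): φ is true.
  w5 (successors {w0, w1, w2, w3, w4, w6}): φ is true.
  w6 (successors {w0, w1, w3, w4, w5, w6, w7}): φ is true.
  w7 (successors {w4, w6}): φ is true.
For instance, at w7:
  At w7: \Diamond (\Diamond r \lor r) requires \Diamond r \lor r at some successor in {w4, w6}.
    \Diamond r \lor r holds at w4, so \Diamond (\Diamond r \lor r) is true at w7.
      At w4: \Diamond r is true, r is false, so \Diamond r \lor r is true.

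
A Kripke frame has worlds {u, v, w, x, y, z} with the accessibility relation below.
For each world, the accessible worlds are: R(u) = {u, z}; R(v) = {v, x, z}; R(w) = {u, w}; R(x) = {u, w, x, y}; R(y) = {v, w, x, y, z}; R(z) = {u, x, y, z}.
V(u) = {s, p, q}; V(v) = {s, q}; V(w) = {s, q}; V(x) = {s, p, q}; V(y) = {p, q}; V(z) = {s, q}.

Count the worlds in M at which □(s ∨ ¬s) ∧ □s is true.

3

Recall that □ψ holds at a world iff ψ holds at every accessible world, and ◇ψ holds iff ψ holds at some accessible world.
Let φ = □(s ∨ ¬s) ∧ □s. Evaluate φ at each world:
  u (successors {u, z}): φ is true.
  v (successors {v, x, z}): φ is true.
  w (successors {u, w}): φ is true.
  x (successors {u, w, x, y}): φ is false.
  y (successors {v, w, x, y, z}): φ is false.
  z (successors {u, x, y, z}): φ is false.
For instance, at w:
  At w: □(s ∨ ¬s) is true, □s is true, so □(s ∨ ¬s) ∧ □s is true.
    At w: □(s ∨ ¬s) requires s ∨ ¬s at every successor {u, w}.
      At u: s ∨ ¬s is true.
      At w: s ∨ ¬s is true.
    So □(s ∨ ¬s) is true at w.
    At w: □s requires s at every successor {u, w}.
      At u: s is true.
      At w: s is true.
    So □s is true at w.
Satisfying worlds: {u, v, w}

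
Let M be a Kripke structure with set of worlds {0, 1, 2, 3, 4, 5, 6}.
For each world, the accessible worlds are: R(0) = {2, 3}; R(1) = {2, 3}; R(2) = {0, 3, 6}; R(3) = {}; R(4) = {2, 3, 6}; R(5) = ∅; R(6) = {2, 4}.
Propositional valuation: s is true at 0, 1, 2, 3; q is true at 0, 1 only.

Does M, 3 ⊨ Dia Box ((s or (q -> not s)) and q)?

Recall that Box ψ holds at a world iff ψ holds at every accessible world, and Dia ψ holds iff ψ holds at some accessible world.
At 3: no accessible worlds, so Dia Box ((s or (q -> not s)) and q) is false.

No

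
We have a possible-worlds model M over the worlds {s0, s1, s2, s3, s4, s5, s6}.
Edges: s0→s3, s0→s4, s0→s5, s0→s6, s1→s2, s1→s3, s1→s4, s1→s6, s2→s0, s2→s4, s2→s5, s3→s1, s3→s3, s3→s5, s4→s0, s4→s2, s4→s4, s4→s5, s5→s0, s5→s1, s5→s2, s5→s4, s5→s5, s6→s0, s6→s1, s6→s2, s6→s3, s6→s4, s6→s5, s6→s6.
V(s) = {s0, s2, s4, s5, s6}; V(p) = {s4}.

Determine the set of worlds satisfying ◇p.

s0, s1, s2, s4, s5, s6

Let φ = ◇p. Evaluate φ at each world:
  s0 (successors {s3, s4, s5, s6}): φ is true.
  s1 (successors {s2, s3, s4, s6}): φ is true.
  s2 (successors {s0, s4, s5}): φ is true.
  s3 (successors {s1, s3, s5}): φ is false.
  s4 (successors {s0, s2, s4, s5}): φ is true.
  s5 (successors {s0, s1, s2, s4, s5}): φ is true.
  s6 (successors {s0, s1, s2, s3, s4, s5, s6}): φ is true.
For instance, at s5:
  At s5: ◇p requires p at some successor in {s0, s1, s2, s4, s5}.
    p holds at s4, so ◇p is true at s5.
Satisfying worlds: {s0, s1, s2, s4, s5, s6}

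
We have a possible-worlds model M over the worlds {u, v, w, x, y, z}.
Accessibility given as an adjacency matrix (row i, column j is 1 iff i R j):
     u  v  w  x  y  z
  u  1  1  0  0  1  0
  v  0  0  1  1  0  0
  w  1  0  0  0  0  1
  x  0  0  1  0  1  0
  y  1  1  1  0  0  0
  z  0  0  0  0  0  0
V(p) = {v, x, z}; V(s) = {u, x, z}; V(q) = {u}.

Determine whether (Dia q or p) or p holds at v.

Yes

Recall that Dia ψ holds at a world iff ψ holds at some accessible world.
At v: Dia q or p is true, p is true, so (Dia q or p) or p is true.
  At v: Dia q is false, p is true, so Dia q or p is true.
    At v: Dia q requires q at some successor in {w, x}.
      At w: q is false.
      At x: q is false.
    So Dia q is false at v.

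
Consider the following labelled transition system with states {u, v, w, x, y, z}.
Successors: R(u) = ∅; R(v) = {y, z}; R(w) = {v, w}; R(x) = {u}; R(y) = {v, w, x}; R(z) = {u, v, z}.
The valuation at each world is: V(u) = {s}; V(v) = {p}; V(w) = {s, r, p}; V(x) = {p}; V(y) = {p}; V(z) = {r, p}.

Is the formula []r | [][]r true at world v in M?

At v: []r is false, [][]r is false, so []r | [][]r is false.
  At v: []r requires r at every successor {y, z}.
    r fails at y, so []r is false at v.
  At v: [][]r requires []r at every successor {y, z}.
    []r fails at y, so [][]r is false at v.
      At y: []r requires r at every successor {v, w, x}.
        r fails at v, so []r is false at y.

No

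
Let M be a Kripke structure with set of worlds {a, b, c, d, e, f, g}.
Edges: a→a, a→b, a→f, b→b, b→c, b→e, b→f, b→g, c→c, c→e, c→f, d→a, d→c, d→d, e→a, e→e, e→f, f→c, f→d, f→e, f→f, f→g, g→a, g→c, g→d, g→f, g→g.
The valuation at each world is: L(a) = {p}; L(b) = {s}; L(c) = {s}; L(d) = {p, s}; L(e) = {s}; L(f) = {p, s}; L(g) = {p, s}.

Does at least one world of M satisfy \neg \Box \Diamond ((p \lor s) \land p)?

No

Let φ = \neg \Box \Diamond ((p \lor s) \land p). Evaluate φ at each world:
  a (successors {a, b, f}): φ is false.
  b (successors {b, c, e, f, g}): φ is false.
  c (successors {c, e, f}): φ is false.
  d (successors {a, c, d}): φ is false.
  e (successors {a, e, f}): φ is false.
  f (successors {c, d, e, f, g}): φ is false.
  g (successors {a, c, d, f, g}): φ is false.
For instance, at b:
  At b: \Box \Diamond ((p \lor s) \land p) is true, so \neg \Box \Diamond ((p \lor s) \land p) is false.
    At b: \Box \Diamond ((p \lor s) \land p) requires \Diamond ((p \lor s) \land p) at every successor {b, c, e, f, g}.
      At b: \Diamond ((p \lor s) \land p) is true.
      At c: \Diamond ((p \lor s) \land p) is true.
      At e: \Diamond ((p \lor s) \land p) is true.
      At f: \Diamond ((p \lor s) \land p) is true.
      At g: \Diamond ((p \lor s) \land p) is true.
    So \Box \Diamond ((p \lor s) \land p) is true at b.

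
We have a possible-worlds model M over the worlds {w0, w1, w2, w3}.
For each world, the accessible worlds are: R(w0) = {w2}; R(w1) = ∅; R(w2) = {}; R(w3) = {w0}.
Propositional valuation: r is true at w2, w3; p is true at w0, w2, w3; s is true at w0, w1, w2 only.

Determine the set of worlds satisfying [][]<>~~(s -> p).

Let φ = [][]<>~~(s -> p). Evaluate φ at each world:
  w0 (successors {w2}): φ is true.
  w1 (successors ∅): φ is true.
  w2 (successors ∅): φ is true.
  w3 (successors {w0}): φ is false.
For instance, at w3:
  At w3: [][]<>~~(s -> p) requires []<>~~(s -> p) at every successor {w0}.
    []<>~~(s -> p) fails at w0, so [][]<>~~(s -> p) is false at w3.
      At w0: []<>~~(s -> p) requires <>~~(s -> p) at every successor {w2}.
        <>~~(s -> p) fails at w2, so []<>~~(s -> p) is false at w0.
Satisfying worlds: {w0, w1, w2}

w0, w1, w2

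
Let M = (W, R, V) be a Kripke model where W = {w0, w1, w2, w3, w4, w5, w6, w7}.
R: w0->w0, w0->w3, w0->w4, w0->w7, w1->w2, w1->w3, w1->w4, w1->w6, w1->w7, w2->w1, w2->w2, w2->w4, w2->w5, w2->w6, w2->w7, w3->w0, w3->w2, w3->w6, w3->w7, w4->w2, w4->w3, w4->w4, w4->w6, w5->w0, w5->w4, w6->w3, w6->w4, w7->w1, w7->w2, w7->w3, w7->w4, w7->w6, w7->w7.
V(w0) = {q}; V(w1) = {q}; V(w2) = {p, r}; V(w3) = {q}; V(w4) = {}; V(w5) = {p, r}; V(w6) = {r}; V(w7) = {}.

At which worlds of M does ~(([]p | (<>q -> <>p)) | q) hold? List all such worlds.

w5, w6

Let φ = ~(([]p | (<>q -> <>p)) | q). Evaluate φ at each world:
  w0 (successors {w0, w3, w4, w7}): φ is false.
  w1 (successors {w2, w3, w4, w6, w7}): φ is false.
  w2 (successors {w1, w2, w4, w5, w6, w7}): φ is false.
  w3 (successors {w0, w2, w6, w7}): φ is false.
  w4 (successors {w2, w3, w4, w6}): φ is false.
  w5 (successors {w0, w4}): φ is true.
  w6 (successors {w3, w4}): φ is true.
  w7 (successors {w1, w2, w3, w4, w6, w7}): φ is false.
For instance, at w2:
  At w2: ([]p | (<>q -> <>p)) | q is true, so ~(([]p | (<>q -> <>p)) | q) is false.
    At w2: []p | (<>q -> <>p) is true, q is false, so ([]p | (<>q -> <>p)) | q is true.
      At w2: []p is false, <>q -> <>p is true, so []p | (<>q -> <>p) is true.
Satisfying worlds: {w5, w6}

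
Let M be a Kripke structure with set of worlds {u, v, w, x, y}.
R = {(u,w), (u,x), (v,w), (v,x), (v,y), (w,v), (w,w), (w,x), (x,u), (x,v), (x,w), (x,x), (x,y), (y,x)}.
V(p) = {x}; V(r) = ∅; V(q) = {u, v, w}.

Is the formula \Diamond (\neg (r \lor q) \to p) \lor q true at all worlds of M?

Yes

Let φ = \Diamond (\neg (r \lor q) \to p) \lor q. Evaluate φ at each world:
  u (successors {w, x}): φ is true.
  v (successors {w, x, y}): φ is true.
  w (successors {v, w, x}): φ is true.
  x (successors {u, v, w, x, y}): φ is true.
  y (successors {x}): φ is true.
For instance, at x:
  At x: \Diamond (\neg (r \lor q) \to p) is true, q is false, so \Diamond (\neg (r \lor q) \to p) \lor q is true.
    At x: \Diamond (\neg (r \lor q) \to p) requires \neg (r \lor q) \to p at some successor in {u, v, w, x, y}.
      \neg (r \lor q) \to p holds at u, so \Diamond (\neg (r \lor q) \to p) is true at x.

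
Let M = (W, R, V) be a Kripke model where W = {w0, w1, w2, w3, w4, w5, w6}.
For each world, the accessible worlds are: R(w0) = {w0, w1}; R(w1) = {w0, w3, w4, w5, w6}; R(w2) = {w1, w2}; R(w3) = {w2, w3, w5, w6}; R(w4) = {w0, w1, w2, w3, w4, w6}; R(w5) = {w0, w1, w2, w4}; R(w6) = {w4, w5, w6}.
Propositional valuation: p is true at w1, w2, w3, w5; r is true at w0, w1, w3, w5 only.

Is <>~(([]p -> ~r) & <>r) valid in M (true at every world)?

No

Let φ = <>~(([]p -> ~r) & <>r). Evaluate φ at each world:
  w0 (successors {w0, w1}): φ is false.
  w1 (successors {w0, w3, w4, w5, w6}): φ is false.
  w2 (successors {w1, w2}): φ is false.
  w3 (successors {w2, w3, w5, w6}): φ is false.
  w4 (successors {w0, w1, w2, w3, w4, w6}): φ is false.
  w5 (successors {w0, w1, w2, w4}): φ is false.
  w6 (successors {w4, w5, w6}): φ is false.
Detail at w0 (counterexample):
  At w0: <>~(([]p -> ~r) & <>r) requires ~(([]p -> ~r) & <>r) at some successor in {w0, w1}.
    At w0: ~(([]p -> ~r) & <>r) is false.
    At w1: ~(([]p -> ~r) & <>r) is false.
  So <>~(([]p -> ~r) & <>r) is false at w0.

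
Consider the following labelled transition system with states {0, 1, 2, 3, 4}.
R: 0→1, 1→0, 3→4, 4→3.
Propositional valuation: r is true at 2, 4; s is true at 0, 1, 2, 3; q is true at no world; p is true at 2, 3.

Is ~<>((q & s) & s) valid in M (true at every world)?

Let φ = ~<>((q & s) & s). Evaluate φ at each world:
  0 (successors {1}): φ is true.
  1 (successors {0}): φ is true.
  2 (successors ∅): φ is true.
  3 (successors {4}): φ is true.
  4 (successors {3}): φ is true.
For instance, at 3:
  At 3: <>((q & s) & s) is false, so ~<>((q & s) & s) is true.
    At 3: <>((q & s) & s) requires (q & s) & s at some successor in {4}.
      At 4: (q & s) & s is false.
    So <>((q & s) & s) is false at 3.

Yes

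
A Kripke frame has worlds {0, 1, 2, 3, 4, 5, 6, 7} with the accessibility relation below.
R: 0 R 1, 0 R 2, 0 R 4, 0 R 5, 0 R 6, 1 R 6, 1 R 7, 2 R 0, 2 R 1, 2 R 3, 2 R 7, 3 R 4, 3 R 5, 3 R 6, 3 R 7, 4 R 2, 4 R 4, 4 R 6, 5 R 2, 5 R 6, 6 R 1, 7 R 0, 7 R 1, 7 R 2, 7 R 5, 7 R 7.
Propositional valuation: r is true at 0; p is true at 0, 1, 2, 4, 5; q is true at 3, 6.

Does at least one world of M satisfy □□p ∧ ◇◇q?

Let φ = □□p ∧ ◇◇q. Evaluate φ at each world:
  0 (successors {1, 2, 4, 5, 6}): φ is false.
  1 (successors {6, 7}): φ is false.
  2 (successors {0, 1, 3, 7}): φ is false.
  3 (successors {4, 5, 6, 7}): φ is false.
  4 (successors {2, 4, 6}): φ is false.
  5 (successors {2, 6}): φ is false.
  6 (successors {1}): φ is false.
  7 (successors {0, 1, 2, 5, 7}): φ is false.
For instance, at 4:
  At 4: □□p is false, ◇◇q is true, so □□p ∧ ◇◇q is false.
    At 4: □□p requires □p at every successor {2, 4, 6}.
      □p fails at 2, so □□p is false at 4.
    At 4: ◇◇q requires ◇q at some successor in {2, 4, 6}.
      ◇q holds at 2, so ◇◇q is true at 4.

No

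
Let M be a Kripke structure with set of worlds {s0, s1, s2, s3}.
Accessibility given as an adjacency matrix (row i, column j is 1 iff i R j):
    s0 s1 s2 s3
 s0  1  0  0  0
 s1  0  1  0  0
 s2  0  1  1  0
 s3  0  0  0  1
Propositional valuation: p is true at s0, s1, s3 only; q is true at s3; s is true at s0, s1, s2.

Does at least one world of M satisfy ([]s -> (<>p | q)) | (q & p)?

Yes

Let φ = ([]s -> (<>p | q)) | (q & p). Evaluate φ at each world:
  s0 (successors {s0}): φ is true.
  s1 (successors {s1}): φ is true.
  s2 (successors {s1, s2}): φ is true.
  s3 (successors {s3}): φ is true.
Detail at s0 (witness):
  At s0: []s -> (<>p | q) is true, q & p is false, so ([]s -> (<>p | q)) | (q & p) is true.
    At s0: []s is true, <>p | q is true, so []s -> (<>p | q) is true.
      At s0: []s requires s at every successor {s0}.
        At s0: s is true.
      So []s is true at s0.
      At s0: <>p is true, q is false, so <>p | q is true.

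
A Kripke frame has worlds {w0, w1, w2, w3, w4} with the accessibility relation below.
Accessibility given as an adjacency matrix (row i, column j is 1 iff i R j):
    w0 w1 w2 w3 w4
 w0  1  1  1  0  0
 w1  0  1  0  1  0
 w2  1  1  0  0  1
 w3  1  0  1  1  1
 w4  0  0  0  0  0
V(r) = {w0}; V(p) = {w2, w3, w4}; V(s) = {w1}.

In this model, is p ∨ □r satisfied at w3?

Yes

At w3: p is true, □r is false, so p ∨ □r is true.
  At w3: □r requires r at every successor {w0, w2, w3, w4}.
    r fails at w2, so □r is false at w3.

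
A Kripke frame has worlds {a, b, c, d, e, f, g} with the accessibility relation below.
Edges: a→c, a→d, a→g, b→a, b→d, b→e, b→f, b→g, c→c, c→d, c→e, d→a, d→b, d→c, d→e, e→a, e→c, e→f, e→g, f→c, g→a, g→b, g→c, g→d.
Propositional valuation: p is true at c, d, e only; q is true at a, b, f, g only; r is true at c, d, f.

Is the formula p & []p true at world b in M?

Recall that []ψ holds at a world iff ψ holds at every accessible world, and <>ψ holds iff ψ holds at some accessible world.
At b: p is false, []p is false, so p & []p is false.
  At b: []p requires p at every successor {a, d, e, f, g}.
    p fails at a, so []p is false at b.

No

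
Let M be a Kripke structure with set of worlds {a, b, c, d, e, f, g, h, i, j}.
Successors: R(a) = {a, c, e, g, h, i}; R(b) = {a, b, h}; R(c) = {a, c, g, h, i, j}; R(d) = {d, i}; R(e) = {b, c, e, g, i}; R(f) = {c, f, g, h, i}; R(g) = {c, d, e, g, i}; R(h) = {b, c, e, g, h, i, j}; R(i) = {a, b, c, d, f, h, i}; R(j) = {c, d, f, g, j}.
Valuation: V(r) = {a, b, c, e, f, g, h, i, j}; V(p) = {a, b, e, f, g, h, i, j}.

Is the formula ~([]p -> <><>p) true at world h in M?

No

Recall that []ψ holds at a world iff ψ holds at every accessible world, and <>ψ holds iff ψ holds at some accessible world.
At h: []p -> <><>p is true, so ~([]p -> <><>p) is false.
  At h: []p is false, <><>p is true, so []p -> <><>p is true.
    At h: []p requires p at every successor {b, c, e, g, h, i, j}.
      p fails at c, so []p is false at h.
    At h: <><>p requires <>p at some successor in {b, c, e, g, h, i, j}.
      <>p holds at b, so <><>p is true at h.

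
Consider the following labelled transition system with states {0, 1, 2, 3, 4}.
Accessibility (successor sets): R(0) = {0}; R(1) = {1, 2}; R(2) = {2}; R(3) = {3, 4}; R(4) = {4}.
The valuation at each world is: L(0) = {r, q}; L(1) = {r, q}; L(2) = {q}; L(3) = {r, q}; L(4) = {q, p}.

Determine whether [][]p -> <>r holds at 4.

No

At 4: [][]p is true, <>r is false, so [][]p -> <>r is false.
  At 4: [][]p requires []p at every successor {4}.
      At 4: []p requires p at every successor {4}.
        At 4: p is true.
      So []p is true at 4.
  So [][]p is true at 4.
  At 4: <>r requires r at some successor in {4}.
    At 4: r is false.
  So <>r is false at 4.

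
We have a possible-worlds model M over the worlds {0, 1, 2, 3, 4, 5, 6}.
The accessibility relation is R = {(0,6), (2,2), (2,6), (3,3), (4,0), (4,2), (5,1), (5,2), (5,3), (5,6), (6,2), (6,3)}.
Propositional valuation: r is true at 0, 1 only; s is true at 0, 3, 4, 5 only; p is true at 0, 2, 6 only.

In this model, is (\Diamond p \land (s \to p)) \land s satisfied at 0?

Recall that \Diamond ψ holds at a world iff ψ holds at some accessible world.
At 0: \Diamond p \land (s \to p) is true, s is true, so (\Diamond p \land (s \to p)) \land s is true.
  At 0: \Diamond p is true, s \to p is true, so \Diamond p \land (s \to p) is true.
    At 0: \Diamond p requires p at some successor in {6}.
      p holds at 6, so \Diamond p is true at 0.

Yes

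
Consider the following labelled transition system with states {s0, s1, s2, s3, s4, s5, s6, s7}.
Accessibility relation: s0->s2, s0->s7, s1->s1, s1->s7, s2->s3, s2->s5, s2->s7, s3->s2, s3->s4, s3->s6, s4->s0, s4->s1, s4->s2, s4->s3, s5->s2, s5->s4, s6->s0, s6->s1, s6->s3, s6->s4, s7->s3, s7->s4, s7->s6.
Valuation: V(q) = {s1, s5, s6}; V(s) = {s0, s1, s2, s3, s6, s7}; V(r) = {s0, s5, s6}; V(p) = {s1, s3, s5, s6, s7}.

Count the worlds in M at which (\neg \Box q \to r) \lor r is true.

Recall that \Box ψ holds at a world iff ψ holds at every accessible world, and \Diamond ψ holds iff ψ holds at some accessible world.
Let φ = (\neg \Box q \to r) \lor r. Evaluate φ at each world:
  s0 (successors {s2, s7}): φ is true.
  s1 (successors {s1, s7}): φ is false.
  s2 (successors {s3, s5, s7}): φ is false.
  s3 (successors {s2, s4, s6}): φ is false.
  s4 (successors {s0, s1, s2, s3}): φ is false.
  s5 (successors {s2, s4}): φ is true.
  s6 (successors {s0, s1, s3, s4}): φ is true.
  s7 (successors {s3, s4, s6}): φ is false.
For instance, at s2:
  At s2: \neg \Box q \to r is false, r is false, so (\neg \Box q \to r) \lor r is false.
    At s2: \neg \Box q is true, r is false, so \neg \Box q \to r is false.
      At s2: \Box q is false, so \neg \Box q is true.
Satisfying worlds: {s0, s5, s6}

3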